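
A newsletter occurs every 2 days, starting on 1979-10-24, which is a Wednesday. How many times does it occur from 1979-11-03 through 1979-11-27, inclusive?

Occurrences land 2·i days after 1979-10-24 for i = 0, 1, 2, …
1979-11-03 is 10 days after the start; 10 ÷ 2 = 5 remainder 0. First occurrence in the window: #6 on 1979-11-03 (5×2 = 10 days in).
1979-11-27 is 34 days after the start; 34 ÷ 2 = 17 remainder 0. Last occurrence in the window: #18 on 1979-11-27.
Occurrences #6 through #18: 13 in total.

13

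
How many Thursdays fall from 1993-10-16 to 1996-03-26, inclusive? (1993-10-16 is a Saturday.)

127

1993-10-16 is a Saturday; the first Thursday on or after it is 1993-10-21 (5 days later).
From 1993-10-21 to 1996-03-26: 71 + 365 + 365 + 86 = 887 days (rest of 1993, 1994, 1995, to 1996-03-26 in 1996).
887 ÷ 7 = 126 full weeks with remainder 5, so 126 more Thursdays after the first → 127.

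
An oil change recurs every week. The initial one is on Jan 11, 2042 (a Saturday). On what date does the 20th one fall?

May 24, 2042

The 20th occurrence is 19 intervals after the first: 19 × 7 = 133 days after Jan 11, 2042.
Jan has 31 days — 20 days to the end of Jan leaves 113.
Feb has 28 days (85 left).
Mar has 31 days (54 left).
Apr has 30 days (24 left).
24 days into May → May 24, 2042.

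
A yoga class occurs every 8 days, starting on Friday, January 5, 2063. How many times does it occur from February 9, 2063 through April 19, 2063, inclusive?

9

Occurrences land 8·i days after January 5, 2063 for i = 0, 1, 2, …
February 9, 2063 is 35 days after the start; 35 ÷ 8 = 4 remainder 3; since the remainder is 3, round up to i = 5. First occurrence in the window: #6 on February 14, 2063 (5×8 = 40 days in).
April 19, 2063 is 104 days after the start; 104 ÷ 8 = 13 remainder 0. Last occurrence in the window: #14 on April 19, 2063.
Occurrences #6 through #14: 9 in total.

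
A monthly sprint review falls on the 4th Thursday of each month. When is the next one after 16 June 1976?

24 June 1976

June 1976 starts on a Tuesday; its first Thursday is the 3rd, so the 4th Thursday is the 24th — 24 June 1976.
24 June 1976 is after 16 June 1976, so that is the next one.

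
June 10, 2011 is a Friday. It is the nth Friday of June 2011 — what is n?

2nd

Day 10 falls in week ⌈10/7⌉ of the month.
Days 1–7 hold the 1st Friday, 8–14 the 2nd, 15–21 the 3rd, 22–28 the 4th, 29–31 the 5th.
10 is in the range for the 2nd.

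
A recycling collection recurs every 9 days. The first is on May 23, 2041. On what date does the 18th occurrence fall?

Oct 23, 2041

The 18th occurrence is 17 intervals after the first: 17 × 9 = 153 days after May 23, 2041.
May has 31 days — 8 days to the end of May leaves 145.
Jun has 30 days (115 left).
Jul has 31 days (84 left).
Aug has 31 days (53 left).
Sep has 30 days (23 left).
23 days into Oct → Oct 23, 2041.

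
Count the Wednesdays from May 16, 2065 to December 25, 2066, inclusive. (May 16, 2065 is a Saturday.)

84

May 16, 2065 is a Saturday; the first Wednesday on or after it is May 20, 2065 (4 days later).
From May 20, 2065 to December 25, 2066: 225 + 359 = 584 days (rest of 2065, to December 25, 2066 in 2066).
584 ÷ 7 = 83 full weeks with remainder 3, so 83 more Wednesdays after the first → 84.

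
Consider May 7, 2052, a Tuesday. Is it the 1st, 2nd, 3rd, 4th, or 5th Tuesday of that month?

1st

Day 7 falls in week ⌈7/7⌉ of the month.
Days 1–7 hold the 1st Tuesday, 8–14 the 2nd, 15–21 the 3rd, 22–28 the 4th, 29–31 the 5th.
7 is in the range for the 1st.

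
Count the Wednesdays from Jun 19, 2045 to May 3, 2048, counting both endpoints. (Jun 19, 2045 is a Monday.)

Jun 19, 2045 is a Monday; the first Wednesday on or after it is Jun 21, 2045 (2 days later).
From Jun 21, 2045 to May 3, 2048: 193 + 365 + 365 + 124 = 1047 days (rest of 2045, 2046, 2047, to May 3, 2048 in 2048).
1047 ÷ 7 = 149 full weeks with remainder 4, so 149 more Wednesdays after the first → 150.

150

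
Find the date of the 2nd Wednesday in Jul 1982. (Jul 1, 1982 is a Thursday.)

Jul 14, 1982

Jul 1982 begins on a Thursday, so the first Wednesday is Jul 7 (6 days later).
The 2nd Wednesday is 1 weeks later: 7 + 7 = 14.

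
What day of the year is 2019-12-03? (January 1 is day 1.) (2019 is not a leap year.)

337

Days in months before December: 31 + 28 + 31 + 30 + 31 + 30 + 31 + 31 + 30 + 31 + 30 = 334.
Plus 3 days into December → day 337.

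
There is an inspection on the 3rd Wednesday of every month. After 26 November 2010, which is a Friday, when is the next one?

November 2010 starts on a Monday; its first Wednesday is the 3rd, so the 3rd Wednesday is the 17th — 17 November 2010.
That is not after 26 November 2010, so look at December 2010.
December 2010 starts on a Wednesday; its first Wednesday is the 1st, so the 3rd Wednesday is the 15th — 15 December 2010.

15 December 2010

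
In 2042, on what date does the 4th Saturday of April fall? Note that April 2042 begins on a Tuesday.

April 2042 begins on a Tuesday, so the first Saturday is April 5 (4 days later).
The 4th Saturday is 3 weeks later: 5 + 21 = 26.

2042-04-26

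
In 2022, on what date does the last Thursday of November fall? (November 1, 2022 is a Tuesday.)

November 2022 begins on a Tuesday, so the first Thursday is November 3 (2 days later).
November 2022 has 30 days. Adding weeks: 3, 10, 17, 24 — the last one ≤ 30 is the 24th.

2022-11-24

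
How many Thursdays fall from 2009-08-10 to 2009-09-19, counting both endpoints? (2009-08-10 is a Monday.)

2009-08-10 is a Monday; the first Thursday on or after it is 2009-08-13 (3 days later).
From 2009-08-13 to 2009-09-19: 18 + 19 = 37 days (rest of August, September).
37 ÷ 7 = 5 full weeks with remainder 2, so 5 more Thursdays after the first → 6.

6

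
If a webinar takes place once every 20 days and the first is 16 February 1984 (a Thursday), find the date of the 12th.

The 12th occurrence is 11 intervals after the first: 11 × 20 = 220 days after 16 February 1984.
February has 29 days — 13 days to the end of February leaves 207.
March has 31 days (176 left).
April has 30 days (146 left).
May has 31 days (115 left).
June has 30 days (85 left).
July has 31 days (54 left).
August has 31 days (23 left).
23 days into September → 23 September 1984.

23 September 1984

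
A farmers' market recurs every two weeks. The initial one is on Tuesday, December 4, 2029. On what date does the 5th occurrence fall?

January 29, 2030

The 5th occurrence is 4 intervals after the first: 4 × 14 = 56 days after December 4, 2029.
December has 31 days — 27 days to the end of December leaves 29.
29 days into January → January 29, 2030.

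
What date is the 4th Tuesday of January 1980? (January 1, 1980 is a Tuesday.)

22 January 1980

January 1980 begins on a Tuesday, so the first Tuesday is January 1.
The 4th Tuesday is 3 weeks later: 1 + 21 = 22.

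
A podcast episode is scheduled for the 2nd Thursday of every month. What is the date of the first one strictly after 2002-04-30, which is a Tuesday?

April 2002 starts on a Monday; its first Thursday is the 4th, so the 2nd Thursday is the 11th — 2002-04-11.
That is not after 2002-04-30, so look at May 2002.
May 2002 starts on a Wednesday; its first Thursday is the 2nd, so the 2nd Thursday is the 9th — 2002-05-09.

2002-05-09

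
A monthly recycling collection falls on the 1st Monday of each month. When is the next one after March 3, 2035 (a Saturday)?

March 5, 2035

March 2035 starts on a Thursday, so its 1st Monday is March 5, 2035 (4 days in).
March 5, 2035 is after March 3, 2035, so that is the next one.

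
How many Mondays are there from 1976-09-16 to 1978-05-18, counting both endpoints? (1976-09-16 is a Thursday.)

87

1976-09-16 is a Thursday; the first Monday on or after it is 1976-09-20 (4 days later).
From 1976-09-20 to 1978-05-18: 102 + 365 + 138 = 605 days (rest of 1976, 1977, to 1978-05-18 in 1978).
605 ÷ 7 = 86 full weeks with remainder 3, so 86 more Mondays after the first → 87.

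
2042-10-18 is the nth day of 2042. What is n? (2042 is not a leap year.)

Days in months before October: 31 + 28 + 31 + 30 + 31 + 30 + 31 + 31 + 30 = 273.
Plus 18 days into October → day 291.

291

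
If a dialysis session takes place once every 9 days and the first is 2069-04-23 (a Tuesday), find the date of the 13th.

The 13th occurrence is 12 intervals after the first: 12 × 9 = 108 days after 2069-04-23.
April has 30 days — 7 days to the end of April leaves 101.
May has 31 days (70 left).
June has 30 days (40 left).
July has 31 days (9 left).
9 days into August → 2069-08-09.

2069-08-09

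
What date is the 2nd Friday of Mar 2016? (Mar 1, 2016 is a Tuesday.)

Mar 11, 2016

Mar 2016 begins on a Tuesday, so the first Friday is Mar 4 (3 days later).
The 2nd Friday is 1 weeks later: 4 + 7 = 11.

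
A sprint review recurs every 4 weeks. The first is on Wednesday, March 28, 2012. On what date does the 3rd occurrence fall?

The 3rd occurrence is 2 intervals after the first: 2 × 28 = 56 days after March 28, 2012.
March has 31 days — 3 days to the end of March leaves 53.
April has 30 days (23 left).
23 days into May → May 23, 2012.

May 23, 2012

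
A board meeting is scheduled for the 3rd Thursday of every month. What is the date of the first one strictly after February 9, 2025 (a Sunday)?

February 20, 2025

February 2025 starts on a Saturday; its first Thursday is the 6th, so the 3rd Thursday is the 20th — February 20, 2025.
February 20, 2025 is after February 9, 2025, so that is the next one.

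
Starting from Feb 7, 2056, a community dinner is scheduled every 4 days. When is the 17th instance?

Apr 11, 2056

The 17th occurrence is 16 intervals after the first: 16 × 4 = 64 days after Feb 7, 2056.
Feb has 29 days — 22 days to the end of Feb leaves 42.
Mar has 31 days (11 left).
11 days into Apr → Apr 11, 2056.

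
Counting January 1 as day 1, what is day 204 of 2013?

23 July 2013

January has 31 days (204 − 31 = 173 remain).
February has 28 days (173 − 28 = 145 remain).
March has 31 days (145 − 31 = 114 remain).
April has 30 days (114 − 30 = 84 remain).
May has 31 days (84 − 31 = 53 remain).
June has 30 days (53 − 30 = 23 remain).
23 into July → July 23.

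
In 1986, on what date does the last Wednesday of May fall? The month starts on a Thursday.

May 28, 1986

May 1986 begins on a Thursday, so the first Wednesday is May 7 (6 days later).
May 1986 has 31 days. Adding weeks: 7, 14, 21, 28 — the last one ≤ 31 is the 28th.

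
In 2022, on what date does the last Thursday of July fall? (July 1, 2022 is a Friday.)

2022-07-28

July 2022 begins on a Friday, so the first Thursday is July 7 (6 days later).
July 2022 has 31 days. Adding weeks: 7, 14, 21, 28 — the last one ≤ 31 is the 28th.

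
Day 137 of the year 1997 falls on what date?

January has 31 days (137 − 31 = 106 remain).
February has 28 days (106 − 28 = 78 remain).
March has 31 days (78 − 31 = 47 remain).
April has 30 days (47 − 30 = 17 remain).
17 into May → May 17.

1997-05-17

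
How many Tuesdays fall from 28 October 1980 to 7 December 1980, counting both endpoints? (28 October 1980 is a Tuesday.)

28 October 1980 is a Tuesday; the first Tuesday on or after it is 28 October 1980.
From 28 October 1980 to 7 December 1980: 3 + 30 + 7 = 40 days (rest of October, November, December).
40 ÷ 7 = 5 full weeks with remainder 5, so 5 more Tuesdays after the first → 6.

6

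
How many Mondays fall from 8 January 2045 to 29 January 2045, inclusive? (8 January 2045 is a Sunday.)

3

8 January 2045 is a Sunday; the first Monday on or after it is 9 January 2045 (1 day later).
From 9 January 2045 to 29 January 2045 is 29 − 9 = 20 days.
20 ÷ 7 = 2 full weeks with remainder 6, so 2 more Mondays after the first → 3.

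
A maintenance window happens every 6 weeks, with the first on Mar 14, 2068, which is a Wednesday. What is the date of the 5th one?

Aug 29, 2068

The 5th occurrence is 4 intervals after the first: 4 × 42 = 168 days after Mar 14, 2068.
Mar has 31 days — 17 days to the end of Mar leaves 151.
Apr has 30 days (121 left).
May has 31 days (90 left).
Jun has 30 days (60 left).
Jul has 31 days (29 left).
29 days into Aug → Aug 29, 2068.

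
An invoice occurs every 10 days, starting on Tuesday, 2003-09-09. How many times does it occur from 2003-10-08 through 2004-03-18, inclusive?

17

Occurrences land 10·i days after 2003-09-09 for i = 0, 1, 2, …
2003-10-08 is 29 days after the start; 29 ÷ 10 = 2 remainder 9; since the remainder is 9, round up to i = 3. First occurrence in the window: #4 on 2003-10-09 (3×10 = 30 days in).
2004-03-18 is 191 days after the start; 191 ÷ 10 = 19 remainder 1. Last occurrence in the window: #20 on 2004-03-17.
Occurrences #4 through #20: 17 in total.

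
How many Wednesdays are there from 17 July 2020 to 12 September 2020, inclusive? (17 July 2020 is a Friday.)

8

17 July 2020 is a Friday; the first Wednesday on or after it is 22 July 2020 (5 days later).
From 22 July 2020 to 12 September 2020: 9 + 31 + 12 = 52 days (rest of July, August, September).
52 ÷ 7 = 7 full weeks with remainder 3, so 7 more Wednesdays after the first → 8.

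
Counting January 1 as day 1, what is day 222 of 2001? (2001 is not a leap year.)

January has 31 days (222 − 31 = 191 remain).
February has 28 days (191 − 28 = 163 remain).
March has 31 days (163 − 31 = 132 remain).
April has 30 days (132 − 30 = 102 remain).
May has 31 days (102 − 31 = 71 remain).
June has 30 days (71 − 30 = 41 remain).
July has 31 days (41 − 31 = 10 remain).
10 into August → August 10.

10 August 2001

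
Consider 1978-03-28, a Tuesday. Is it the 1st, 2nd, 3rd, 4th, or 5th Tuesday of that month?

Day 28 falls in week ⌈28/7⌉ of the month.
Days 1–7 hold the 1st Tuesday, 8–14 the 2nd, 15–21 the 3rd, 22–28 the 4th, 29–31 the 5th.
28 is in the range for the 4th.

4th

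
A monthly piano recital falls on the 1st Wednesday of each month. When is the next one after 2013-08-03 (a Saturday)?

August 2013 starts on a Thursday, so its 1st Wednesday is 2013-08-07 (6 days in).
2013-08-07 is after 2013-08-03, so that is the next one.

2013-08-07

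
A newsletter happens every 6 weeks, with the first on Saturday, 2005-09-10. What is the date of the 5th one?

The 5th occurrence is 4 intervals after the first: 4 × 42 = 168 days after 2005-09-10.
September has 30 days — 20 days to the end of September leaves 148.
October has 31 days (117 left).
November has 30 days (87 left).
December has 31 days (56 left).
January has 31 days (25 left).
25 days into February → 2006-02-25.

2006-02-25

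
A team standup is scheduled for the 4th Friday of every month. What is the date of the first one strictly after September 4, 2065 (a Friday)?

September 2065 starts on a Tuesday; its first Friday is the 4th, so the 4th Friday is the 25th — September 25, 2065.
September 25, 2065 is after September 4, 2065, so that is the next one.

September 25, 2065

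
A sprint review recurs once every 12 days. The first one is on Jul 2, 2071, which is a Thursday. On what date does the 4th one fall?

Aug 7, 2071

The 4th occurrence is 3 intervals after the first: 3 × 12 = 36 days after Jul 2, 2071.
Jul has 31 days — 29 days to the end of Jul leaves 7.
7 days into Aug → Aug 7, 2071.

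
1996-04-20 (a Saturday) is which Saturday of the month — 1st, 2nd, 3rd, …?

Day 20 falls in week ⌈20/7⌉ of the month.
Days 1–7 hold the 1st Saturday, 8–14 the 2nd, 15–21 the 3rd, 22–28 the 4th, 29–31 the 5th.
20 is in the range for the 3rd.

3rd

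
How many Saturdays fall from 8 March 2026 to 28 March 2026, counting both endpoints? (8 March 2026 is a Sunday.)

3

8 March 2026 is a Sunday; the first Saturday on or after it is 14 March 2026 (6 days later).
From 14 March 2026 to 28 March 2026 is 28 − 14 = 14 days.
14 ÷ 7 = 2 full weeks with remainder 0, so 2 more Saturdays after the first → 3.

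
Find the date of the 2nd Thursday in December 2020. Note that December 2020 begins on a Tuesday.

December 10, 2020

December 2020 begins on a Tuesday, so the first Thursday is December 3 (2 days later).
The 2nd Thursday is 1 weeks later: 3 + 7 = 10.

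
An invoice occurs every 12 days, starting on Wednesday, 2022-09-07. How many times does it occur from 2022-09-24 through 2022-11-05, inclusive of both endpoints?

Occurrences land 12·i days after 2022-09-07 for i = 0, 1, 2, …
2022-09-24 is 17 days after the start; 17 ÷ 12 = 1 remainder 5; since the remainder is 5, round up to i = 2. First occurrence in the window: #3 on 2022-10-01 (2×12 = 24 days in).
2022-11-05 is 59 days after the start; 59 ÷ 12 = 4 remainder 11. Last occurrence in the window: #5 on 2022-10-25.
Occurrences #3 through #5: 3 in total.

3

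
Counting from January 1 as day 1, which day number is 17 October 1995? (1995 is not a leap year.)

Days in months before October: 31 + 28 + 31 + 30 + 31 + 30 + 31 + 31 + 30 = 273.
Plus 17 days into October → day 290.

290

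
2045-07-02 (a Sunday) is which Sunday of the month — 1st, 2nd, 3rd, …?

1st

Day 2 falls in week ⌈2/7⌉ of the month.
Days 1–7 hold the 1st Sunday, 8–14 the 2nd, 15–21 the 3rd, 22–28 the 4th, 29–31 the 5th.
2 is in the range for the 1st.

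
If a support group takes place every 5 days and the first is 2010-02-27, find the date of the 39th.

2010-09-05

The 39th occurrence is 38 intervals after the first: 38 × 5 = 190 days after 2010-02-27.
February has 28 days — 1 day to the end of February leaves 189.
March has 31 days (158 left).
April has 30 days (128 left).
May has 31 days (97 left).
June has 30 days (67 left).
July has 31 days (36 left).
August has 31 days (5 left).
5 days into September → 2010-09-05.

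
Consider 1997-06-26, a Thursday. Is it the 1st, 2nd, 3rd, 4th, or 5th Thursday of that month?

Day 26 falls in week ⌈26/7⌉ of the month.
Days 1–7 hold the 1st Thursday, 8–14 the 2nd, 15–21 the 3rd, 22–28 the 4th, 29–31 the 5th.
26 is in the range for the 4th.

4th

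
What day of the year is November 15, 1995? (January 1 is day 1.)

Days in months before November: 31 + 28 + 31 + 30 + 31 + 30 + 31 + 31 + 30 + 31 = 304.
Plus 15 days into November → day 319.

319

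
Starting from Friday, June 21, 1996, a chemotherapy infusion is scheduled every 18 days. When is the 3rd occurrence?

The 3rd occurrence is 2 intervals after the first: 2 × 18 = 36 days after June 21, 1996.
June has 30 days — 9 days to the end of June leaves 27.
27 days into July → July 27, 1996.

July 27, 1996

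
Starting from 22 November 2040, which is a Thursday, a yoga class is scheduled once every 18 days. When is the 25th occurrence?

The 25th occurrence is 24 intervals after the first: 24 × 18 = 432 days after 22 November 2040.
November has 30 days — 8 days to the end of November leaves 424.
From end of November to end of 2040 is 31 days (393 left).
2041 has 365 days (28 left).
28 days into January → 28 January 2042.

28 January 2042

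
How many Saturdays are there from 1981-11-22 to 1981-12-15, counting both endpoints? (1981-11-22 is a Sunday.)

1981-11-22 is a Sunday; the first Saturday on or after it is 1981-11-28 (6 days later).
From 1981-11-28 to 1981-12-15: 2 + 15 = 17 days (rest of November, December).
17 ÷ 7 = 2 full weeks with remainder 3, so 2 more Saturdays after the first → 3.

3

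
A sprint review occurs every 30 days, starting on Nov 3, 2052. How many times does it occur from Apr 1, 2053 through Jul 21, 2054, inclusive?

Occurrences land 30·i days after Nov 3, 2052 for i = 0, 1, 2, …
Apr 1, 2053 is 149 days after the start; 149 ÷ 30 = 4 remainder 29; since the remainder is 29, round up to i = 5. First occurrence in the window: #6 on Apr 2, 2053 (5×30 = 150 days in).
Jul 21, 2054 is 625 days after the start; 625 ÷ 30 = 20 remainder 25. Last occurrence in the window: #21 on Jun 26, 2054.
Occurrences #6 through #21: 16 in total.

16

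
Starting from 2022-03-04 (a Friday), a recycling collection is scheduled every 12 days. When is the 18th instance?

2022-09-24

The 18th occurrence is 17 intervals after the first: 17 × 12 = 204 days after 2022-03-04.
March has 31 days — 27 days to the end of March leaves 177.
April has 30 days (147 left).
May has 31 days (116 left).
June has 30 days (86 left).
July has 31 days (55 left).
August has 31 days (24 left).
24 days into September → 2022-09-24.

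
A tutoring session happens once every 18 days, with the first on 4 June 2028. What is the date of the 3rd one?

10 July 2028

The 3rd occurrence is 2 intervals after the first: 2 × 18 = 36 days after 4 June 2028.
June has 30 days — 26 days to the end of June leaves 10.
10 days into July → 10 July 2028.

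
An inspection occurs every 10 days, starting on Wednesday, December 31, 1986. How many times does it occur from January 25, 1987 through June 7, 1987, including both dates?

Occurrences land 10·i days after December 31, 1986 for i = 0, 1, 2, …
January 25, 1987 is 25 days after the start; 25 ÷ 10 = 2 remainder 5; since the remainder is 5, round up to i = 3. First occurrence in the window: #4 on January 30, 1987 (3×10 = 30 days in).
June 7, 1987 is 158 days after the start; 158 ÷ 10 = 15 remainder 8. Last occurrence in the window: #16 on May 30, 1987.
Occurrences #4 through #16: 13 in total.

13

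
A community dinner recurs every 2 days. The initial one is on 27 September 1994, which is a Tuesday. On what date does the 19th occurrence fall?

2 November 1994

The 19th occurrence is 18 intervals after the first: 18 × 2 = 36 days after 27 September 1994.
September has 30 days — 3 days to the end of September leaves 33.
October has 31 days (2 left).
2 days into November → 2 November 1994.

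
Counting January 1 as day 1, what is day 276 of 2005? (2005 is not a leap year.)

2005-10-03

January has 31 days (276 − 31 = 245 remain).
February has 28 days (245 − 28 = 217 remain).
March has 31 days (217 − 31 = 186 remain).
April has 30 days (186 − 30 = 156 remain).
May has 31 days (156 − 31 = 125 remain).
June has 30 days (125 − 30 = 95 remain).
July has 31 days (95 − 31 = 64 remain).
August has 31 days (64 − 31 = 33 remain).
September has 30 days (33 − 30 = 3 remain).
3 into October → October 3.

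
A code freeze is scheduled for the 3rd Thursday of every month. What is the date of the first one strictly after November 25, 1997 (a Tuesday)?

December 18, 1997

November 1997 starts on a Saturday; its first Thursday is the 6th, so the 3rd Thursday is the 20th — November 20, 1997.
That is not after November 25, 1997, so look at December 1997.
December 1997 starts on a Monday; its first Thursday is the 4th, so the 3rd Thursday is the 18th — December 18, 1997.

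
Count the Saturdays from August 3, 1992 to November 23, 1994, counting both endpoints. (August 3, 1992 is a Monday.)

August 3, 1992 is a Monday; the first Saturday on or after it is August 8, 1992 (5 days later).
From August 8, 1992 to November 23, 1994: 145 + 365 + 327 = 837 days (rest of 1992, 1993, to November 23, 1994 in 1994).
837 ÷ 7 = 119 full weeks with remainder 4, so 119 more Saturdays after the first → 120.

120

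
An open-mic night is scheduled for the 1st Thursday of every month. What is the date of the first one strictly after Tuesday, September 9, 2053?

October 2, 2053

September 2053 starts on a Monday, so its 1st Thursday is September 4, 2053 (3 days in).
That is not after September 9, 2053, so look at October 2053.
October 2053 starts on a Wednesday, so its 1st Thursday is October 2, 2053 (1 day in).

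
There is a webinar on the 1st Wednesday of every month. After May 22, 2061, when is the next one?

May 2061 starts on a Sunday, so its 1st Wednesday is May 4, 2061 (3 days in).
That is not after May 22, 2061, so look at June 2061.
June 2061 starts on a Wednesday, so its 1st Wednesday is June 1, 2061.

June 1, 2061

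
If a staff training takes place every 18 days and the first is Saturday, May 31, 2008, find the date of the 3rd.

July 6, 2008

The 3rd occurrence is 2 intervals after the first: 2 × 18 = 36 days after May 31, 2008.
May has 31 days — 0 days to the end of May leaves 36.
June has 30 days (6 left).
6 days into July → July 6, 2008.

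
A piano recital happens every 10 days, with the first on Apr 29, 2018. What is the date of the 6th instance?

The 6th occurrence is 5 intervals after the first: 5 × 10 = 50 days after Apr 29, 2018.
Apr has 30 days — 1 day to the end of Apr leaves 49.
May has 31 days (18 left).
18 days into Jun → Jun 18, 2018.

Jun 18, 2018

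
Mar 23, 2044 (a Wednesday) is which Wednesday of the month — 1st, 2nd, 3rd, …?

Day 23 falls in week ⌈23/7⌉ of the month.
Days 1–7 hold the 1st Wednesday, 8–14 the 2nd, 15–21 the 3rd, 22–28 the 4th, 29–31 the 5th.
23 is in the range for the 4th.

4th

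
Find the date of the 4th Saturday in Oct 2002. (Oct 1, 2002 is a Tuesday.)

Oct 2002 begins on a Tuesday, so the first Saturday is Oct 5 (4 days later).
The 4th Saturday is 3 weeks later: 5 + 21 = 26.

Oct 26, 2002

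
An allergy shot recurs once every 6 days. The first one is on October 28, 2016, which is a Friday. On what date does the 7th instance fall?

December 3, 2016

The 7th occurrence is 6 intervals after the first: 6 × 6 = 36 days after October 28, 2016.
October has 31 days — 3 days to the end of October leaves 33.
November has 30 days (3 left).
3 days into December → December 3, 2016.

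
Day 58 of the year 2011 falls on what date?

January has 31 days (58 − 31 = 27 remain).
27 into February → February 27.

27 February 2011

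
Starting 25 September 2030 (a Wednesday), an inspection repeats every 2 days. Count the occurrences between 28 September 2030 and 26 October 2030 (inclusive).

14

Occurrences land 2·i days after 25 September 2030 for i = 0, 1, 2, …
28 September 2030 is 3 days after the start; 3 ÷ 2 = 1 remainder 1; since the remainder is 1, round up to i = 2. First occurrence in the window: #3 on 29 September 2030 (2×2 = 4 days in).
26 October 2030 is 31 days after the start; 31 ÷ 2 = 15 remainder 1. Last occurrence in the window: #16 on 25 October 2030.
Occurrences #3 through #16: 14 in total.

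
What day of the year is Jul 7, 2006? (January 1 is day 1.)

188

Days in months before Jul: 31 + 28 + 31 + 30 + 31 + 30 = 181.
Plus 7 days into Jul → day 188.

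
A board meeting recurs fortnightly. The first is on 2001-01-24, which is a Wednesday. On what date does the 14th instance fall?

2001-07-25

The 14th occurrence is 13 intervals after the first: 13 × 14 = 182 days after 2001-01-24.
January has 31 days — 7 days to the end of January leaves 175.
February has 28 days (147 left).
March has 31 days (116 left).
April has 30 days (86 left).
May has 31 days (55 left).
June has 30 days (25 left).
25 days into July → 2001-07-25.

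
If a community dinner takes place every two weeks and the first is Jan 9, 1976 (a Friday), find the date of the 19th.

The 19th occurrence is 18 intervals after the first: 18 × 14 = 252 days after Jan 9, 1976.
Jan has 31 days — 22 days to the end of Jan leaves 230.
Feb has 29 days (201 left).
Mar has 31 days (170 left).
Apr has 30 days (140 left).
May has 31 days (109 left).
Jun has 30 days (79 left).
Jul has 31 days (48 left).
Aug has 31 days (17 left).
17 days into Sep → Sep 17, 1976.

Sep 17, 1976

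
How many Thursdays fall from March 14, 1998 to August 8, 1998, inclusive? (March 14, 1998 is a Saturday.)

March 14, 1998 is a Saturday; the first Thursday on or after it is March 19, 1998 (5 days later).
From March 19, 1998 to August 8, 1998: 12 + 30 + 31 + 30 + 31 + 8 = 142 days (rest of March, April, May, June, July, August).
142 ÷ 7 = 20 full weeks with remainder 2, so 20 more Thursdays after the first → 21.

21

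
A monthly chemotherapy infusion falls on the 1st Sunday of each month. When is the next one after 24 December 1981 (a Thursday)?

December 1981 starts on a Tuesday, so its 1st Sunday is 6 December 1981 (5 days in).
That is not after 24 December 1981, so look at January 1982.
January 1982 starts on a Friday, so its 1st Sunday is 3 January 1982 (2 days in).

3 January 1982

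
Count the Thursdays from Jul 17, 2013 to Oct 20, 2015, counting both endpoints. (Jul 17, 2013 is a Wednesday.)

Jul 17, 2013 is a Wednesday; the first Thursday on or after it is Jul 18, 2013 (1 day later).
From Jul 18, 2013 to Oct 20, 2015: 166 + 365 + 293 = 824 days (rest of 2013, 2014, to Oct 20, 2015 in 2015).
824 ÷ 7 = 117 full weeks with remainder 5, so 117 more Thursdays after the first → 118.

118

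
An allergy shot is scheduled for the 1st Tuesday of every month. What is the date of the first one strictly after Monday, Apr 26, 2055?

Apr 2055 starts on a Thursday, so its 1st Tuesday is Apr 6, 2055 (5 days in).
That is not after Apr 26, 2055, so look at May 2055.
May 2055 starts on a Saturday, so its 1st Tuesday is May 4, 2055 (3 days in).

May 4, 2055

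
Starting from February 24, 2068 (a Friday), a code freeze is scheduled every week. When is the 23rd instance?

The 23rd occurrence is 22 intervals after the first: 22 × 7 = 154 days after February 24, 2068.
February has 29 days — 5 days to the end of February leaves 149.
March has 31 days (118 left).
April has 30 days (88 left).
May has 31 days (57 left).
June has 30 days (27 left).
27 days into July → July 27, 2068.

July 27, 2068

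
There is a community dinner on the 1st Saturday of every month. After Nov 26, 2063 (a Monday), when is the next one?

Nov 2063 starts on a Thursday, so its 1st Saturday is Nov 3, 2063 (2 days in).
That is not after Nov 26, 2063, so look at Dec 2063.
Dec 2063 starts on a Saturday, so its 1st Saturday is Dec 1, 2063.

Dec 1, 2063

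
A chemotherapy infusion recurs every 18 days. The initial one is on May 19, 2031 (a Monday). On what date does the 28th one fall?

September 16, 2032

The 28th occurrence is 27 intervals after the first: 27 × 18 = 486 days after May 19, 2031.
May has 31 days — 12 days to the end of May leaves 474.
From end of May to end of 2031 is 214 days (260 left).
January has 31 days (229 left).
February has 29 days (200 left).
March has 31 days (169 left).
April has 30 days (139 left).
May has 31 days (108 left).
June has 30 days (78 left).
July has 31 days (47 left).
August has 31 days (16 left).
16 days into September → September 16, 2032.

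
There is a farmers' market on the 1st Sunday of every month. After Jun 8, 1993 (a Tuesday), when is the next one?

Jul 4, 1993

Jun 1993 starts on a Tuesday, so its 1st Sunday is Jun 6, 1993 (5 days in).
That is not after Jun 8, 1993, so look at Jul 1993.
Jul 1993 starts on a Thursday, so its 1st Sunday is Jul 4, 1993 (3 days in).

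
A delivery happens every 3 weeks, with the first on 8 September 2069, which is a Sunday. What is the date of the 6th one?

22 December 2069

The 6th occurrence is 5 intervals after the first: 5 × 21 = 105 days after 8 September 2069.
September has 30 days — 22 days to the end of September leaves 83.
October has 31 days (52 left).
November has 30 days (22 left).
22 days into December → 22 December 2069.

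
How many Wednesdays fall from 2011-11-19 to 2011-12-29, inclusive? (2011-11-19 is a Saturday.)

2011-11-19 is a Saturday; the first Wednesday on or after it is 2011-11-23 (4 days later).
From 2011-11-23 to 2011-12-29: 7 + 29 = 36 days (rest of November, December).
36 ÷ 7 = 5 full weeks with remainder 1, so 5 more Wednesdays after the first → 6.

6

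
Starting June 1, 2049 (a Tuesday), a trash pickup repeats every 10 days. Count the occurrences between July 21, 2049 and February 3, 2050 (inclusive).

20

Occurrences land 10·i days after June 1, 2049 for i = 0, 1, 2, …
July 21, 2049 is 50 days after the start; 50 ÷ 10 = 5 remainder 0. First occurrence in the window: #6 on July 21, 2049 (5×10 = 50 days in).
February 3, 2050 is 247 days after the start; 247 ÷ 10 = 24 remainder 7. Last occurrence in the window: #25 on January 27, 2050.
Occurrences #6 through #25: 20 in total.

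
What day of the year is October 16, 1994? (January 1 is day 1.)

Days in months before October: 31 + 28 + 31 + 30 + 31 + 30 + 31 + 31 + 30 = 273.
Plus 16 days into October → day 289.

289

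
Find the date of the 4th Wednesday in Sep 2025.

Sep 24, 2025

Sep 2025 begins on a Monday, so the first Wednesday is Sep 3 (2 days later).
The 4th Wednesday is 3 weeks later: 3 + 21 = 24.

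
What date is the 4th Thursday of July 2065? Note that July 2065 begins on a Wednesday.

23 July 2065

July 2065 begins on a Wednesday, so the first Thursday is July 2 (1 day later).
The 4th Thursday is 3 weeks later: 2 + 21 = 23.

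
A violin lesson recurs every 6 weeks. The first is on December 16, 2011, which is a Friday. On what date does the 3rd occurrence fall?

The 3rd occurrence is 2 intervals after the first: 2 × 42 = 84 days after December 16, 2011.
December has 31 days — 15 days to the end of December leaves 69.
January has 31 days (38 left).
February has 29 days (9 left).
9 days into March → March 9, 2012.

March 9, 2012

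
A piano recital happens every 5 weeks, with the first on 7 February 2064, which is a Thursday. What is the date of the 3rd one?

17 April 2064

The 3rd occurrence is 2 intervals after the first: 2 × 35 = 70 days after 7 February 2064.
February has 29 days — 22 days to the end of February leaves 48.
March has 31 days (17 left).
17 days into April → 17 April 2064.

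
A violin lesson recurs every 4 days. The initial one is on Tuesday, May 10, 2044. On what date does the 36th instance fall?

September 27, 2044

The 36th occurrence is 35 intervals after the first: 35 × 4 = 140 days after May 10, 2044.
May has 31 days — 21 days to the end of May leaves 119.
June has 30 days (89 left).
July has 31 days (58 left).
August has 31 days (27 left).
27 days into September → September 27, 2044.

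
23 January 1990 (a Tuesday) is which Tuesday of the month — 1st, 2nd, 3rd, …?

4th

Day 23 falls in week ⌈23/7⌉ of the month.
Days 1–7 hold the 1st Tuesday, 8–14 the 2nd, 15–21 the 3rd, 22–28 the 4th, 29–31 the 5th.
23 is in the range for the 4th.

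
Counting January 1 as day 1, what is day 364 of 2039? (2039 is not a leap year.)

2039-12-30

January has 31 days (364 − 31 = 333 remain).
February has 28 days (333 − 28 = 305 remain).
March has 31 days (305 − 31 = 274 remain).
April has 30 days (274 − 30 = 244 remain).
May has 31 days (244 − 31 = 213 remain).
June has 30 days (213 − 30 = 183 remain).
July has 31 days (183 − 31 = 152 remain).
August has 31 days (152 − 31 = 121 remain).
September has 30 days (121 − 30 = 91 remain).
October has 31 days (91 − 31 = 60 remain).
November has 30 days (60 − 30 = 30 remain).
30 into December → December 30.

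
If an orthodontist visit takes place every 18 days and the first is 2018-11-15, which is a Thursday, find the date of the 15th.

2019-07-25

The 15th occurrence is 14 intervals after the first: 14 × 18 = 252 days after 2018-11-15.
November has 30 days — 15 days to the end of November leaves 237.
December has 31 days (206 left).
January has 31 days (175 left).
February has 28 days (147 left).
March has 31 days (116 left).
April has 30 days (86 left).
May has 31 days (55 left).
June has 30 days (25 left).
25 days into July → 2019-07-25.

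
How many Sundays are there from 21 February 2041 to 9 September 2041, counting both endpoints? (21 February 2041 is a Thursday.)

21 February 2041 is a Thursday; the first Sunday on or after it is 24 February 2041 (3 days later).
From 24 February 2041 to 9 September 2041: 4 + 31 + 30 + 31 + 30 + 31 + 31 + 9 = 197 days (rest of February, March, April, May, June, July, August, September).
197 ÷ 7 = 28 full weeks with remainder 1, so 28 more Sundays after the first → 29.

29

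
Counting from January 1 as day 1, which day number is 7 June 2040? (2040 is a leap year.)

159

Days in months before June: 31 + 29 + 31 + 30 + 31 = 152.
Plus 7 days into June → day 159.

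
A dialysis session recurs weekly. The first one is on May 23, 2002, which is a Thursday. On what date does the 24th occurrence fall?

The 24th occurrence is 23 intervals after the first: 23 × 7 = 161 days after May 23, 2002.
May has 31 days — 8 days to the end of May leaves 153.
June has 30 days (123 left).
July has 31 days (92 left).
August has 31 days (61 left).
September has 30 days (31 left).
31 days into October → October 31, 2002.

October 31, 2002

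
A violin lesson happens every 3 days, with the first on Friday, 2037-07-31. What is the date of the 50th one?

The 50th occurrence is 49 intervals after the first: 49 × 3 = 147 days after 2037-07-31.
July has 31 days — 0 days to the end of July leaves 147.
August has 31 days (116 left).
September has 30 days (86 left).
October has 31 days (55 left).
November has 30 days (25 left).
25 days into December → 2037-12-25.

2037-12-25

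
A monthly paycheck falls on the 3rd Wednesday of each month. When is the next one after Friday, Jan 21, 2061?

Feb 16, 2061

Jan 2061 starts on a Saturday; its first Wednesday is the 5th, so the 3rd Wednesday is the 19th — Jan 19, 2061.
That is not after Jan 21, 2061, so look at Feb 2061.
Feb 2061 starts on a Tuesday; its first Wednesday is the 2nd, so the 3rd Wednesday is the 16th — Feb 16, 2061.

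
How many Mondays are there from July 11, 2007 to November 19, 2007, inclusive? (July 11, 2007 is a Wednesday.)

19

July 11, 2007 is a Wednesday; the first Monday on or after it is July 16, 2007 (5 days later).
From July 16, 2007 to November 19, 2007: 15 + 31 + 30 + 31 + 19 = 126 days (rest of July, August, September, October, November).
126 ÷ 7 = 18 full weeks with remainder 0, so 18 more Mondays after the first → 19.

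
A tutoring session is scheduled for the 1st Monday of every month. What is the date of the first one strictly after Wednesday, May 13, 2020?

May 2020 starts on a Friday, so its 1st Monday is May 4, 2020 (3 days in).
That is not after May 13, 2020, so look at June 2020.
June 2020 starts on a Monday, so its 1st Monday is June 1, 2020.

June 1, 2020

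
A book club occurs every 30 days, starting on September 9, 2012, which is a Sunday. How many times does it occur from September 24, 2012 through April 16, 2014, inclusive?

19

Occurrences land 30·i days after September 9, 2012 for i = 0, 1, 2, …
September 24, 2012 is 15 days after the start; 15 ÷ 30 = 0 remainder 15; since the remainder is 15, round up to i = 1. First occurrence in the window: #2 on October 9, 2012 (1×30 = 30 days in).
April 16, 2014 is 584 days after the start; 584 ÷ 30 = 19 remainder 14. Last occurrence in the window: #20 on April 2, 2014.
Occurrences #2 through #20: 19 in total.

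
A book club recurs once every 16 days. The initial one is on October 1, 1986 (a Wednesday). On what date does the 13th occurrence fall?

The 13th occurrence is 12 intervals after the first: 12 × 16 = 192 days after October 1, 1986.
October has 31 days — 30 days to the end of October leaves 162.
November has 30 days (132 left).
December has 31 days (101 left).
January has 31 days (70 left).
February has 28 days (42 left).
March has 31 days (11 left).
11 days into April → April 11, 1987.

April 11, 1987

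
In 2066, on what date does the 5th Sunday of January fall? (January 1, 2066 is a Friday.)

January 2066 begins on a Friday, so the first Sunday is January 3 (2 days later).
The 5th Sunday is 4 weeks later: 3 + 28 = 31.

January 31, 2066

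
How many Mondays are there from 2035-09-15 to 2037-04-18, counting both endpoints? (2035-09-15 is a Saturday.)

83

2035-09-15 is a Saturday; the first Monday on or after it is 2035-09-17 (2 days later).
From 2035-09-17 to 2037-04-18: 105 + 366 + 108 = 579 days (rest of 2035, 2036, to 2037-04-18 in 2037).
579 ÷ 7 = 82 full weeks with remainder 5, so 82 more Mondays after the first → 83.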